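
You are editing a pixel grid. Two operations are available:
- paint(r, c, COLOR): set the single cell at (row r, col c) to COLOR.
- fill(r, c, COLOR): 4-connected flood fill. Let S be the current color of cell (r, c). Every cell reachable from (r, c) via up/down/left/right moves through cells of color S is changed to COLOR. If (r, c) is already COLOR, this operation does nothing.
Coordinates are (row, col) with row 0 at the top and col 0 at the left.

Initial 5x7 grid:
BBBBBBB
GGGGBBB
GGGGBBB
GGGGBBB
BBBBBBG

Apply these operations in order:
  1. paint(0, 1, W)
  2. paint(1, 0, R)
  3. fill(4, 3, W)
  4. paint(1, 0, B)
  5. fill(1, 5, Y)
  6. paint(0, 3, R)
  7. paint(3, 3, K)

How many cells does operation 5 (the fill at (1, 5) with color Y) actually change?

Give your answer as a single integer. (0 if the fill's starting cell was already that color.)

After op 1 paint(0,1,W):
BWBBBBB
GGGGBBB
GGGGBBB
GGGGBBB
BBBBBBG
After op 2 paint(1,0,R):
BWBBBBB
RGGGBBB
GGGGBBB
GGGGBBB
BBBBBBG
After op 3 fill(4,3,W) [20 cells changed]:
BWWWWWW
RGGGWWW
GGGGWWW
GGGGWWW
WWWWWWG
After op 4 paint(1,0,B):
BWWWWWW
BGGGWWW
GGGGWWW
GGGGWWW
WWWWWWG
After op 5 fill(1,5,Y) [21 cells changed]:
BYYYYYY
BGGGYYY
GGGGYYY
GGGGYYY
YYYYYYG

Answer: 21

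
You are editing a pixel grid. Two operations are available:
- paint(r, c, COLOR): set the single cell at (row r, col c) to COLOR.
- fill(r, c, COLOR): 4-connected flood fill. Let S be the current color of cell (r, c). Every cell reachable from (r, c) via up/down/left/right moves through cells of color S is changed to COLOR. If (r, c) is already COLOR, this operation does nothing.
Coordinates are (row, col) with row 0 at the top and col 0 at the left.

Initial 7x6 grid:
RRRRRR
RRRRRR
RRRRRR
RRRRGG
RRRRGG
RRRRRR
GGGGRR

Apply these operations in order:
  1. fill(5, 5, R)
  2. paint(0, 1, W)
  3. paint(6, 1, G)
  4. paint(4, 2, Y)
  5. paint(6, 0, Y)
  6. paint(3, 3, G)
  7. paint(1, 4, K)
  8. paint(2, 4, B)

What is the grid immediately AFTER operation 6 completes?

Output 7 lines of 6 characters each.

After op 1 fill(5,5,R) [0 cells changed]:
RRRRRR
RRRRRR
RRRRRR
RRRRGG
RRRRGG
RRRRRR
GGGGRR
After op 2 paint(0,1,W):
RWRRRR
RRRRRR
RRRRRR
RRRRGG
RRRRGG
RRRRRR
GGGGRR
After op 3 paint(6,1,G):
RWRRRR
RRRRRR
RRRRRR
RRRRGG
RRRRGG
RRRRRR
GGGGRR
After op 4 paint(4,2,Y):
RWRRRR
RRRRRR
RRRRRR
RRRRGG
RRYRGG
RRRRRR
GGGGRR
After op 5 paint(6,0,Y):
RWRRRR
RRRRRR
RRRRRR
RRRRGG
RRYRGG
RRRRRR
YGGGRR
After op 6 paint(3,3,G):
RWRRRR
RRRRRR
RRRRRR
RRRGGG
RRYRGG
RRRRRR
YGGGRR

Answer: RWRRRR
RRRRRR
RRRRRR
RRRGGG
RRYRGG
RRRRRR
YGGGRR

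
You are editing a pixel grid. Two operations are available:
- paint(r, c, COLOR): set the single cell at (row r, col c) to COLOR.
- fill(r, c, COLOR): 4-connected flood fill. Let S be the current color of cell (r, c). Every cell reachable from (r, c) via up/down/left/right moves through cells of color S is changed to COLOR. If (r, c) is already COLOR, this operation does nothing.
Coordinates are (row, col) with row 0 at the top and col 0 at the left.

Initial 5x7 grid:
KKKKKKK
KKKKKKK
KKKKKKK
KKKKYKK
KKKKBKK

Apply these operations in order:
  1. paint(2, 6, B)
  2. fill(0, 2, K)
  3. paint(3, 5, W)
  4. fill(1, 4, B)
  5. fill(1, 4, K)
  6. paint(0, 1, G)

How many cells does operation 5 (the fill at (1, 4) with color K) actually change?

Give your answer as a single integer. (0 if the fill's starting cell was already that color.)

Answer: 30

Derivation:
After op 1 paint(2,6,B):
KKKKKKK
KKKKKKK
KKKKKKB
KKKKYKK
KKKKBKK
After op 2 fill(0,2,K) [0 cells changed]:
KKKKKKK
KKKKKKK
KKKKKKB
KKKKYKK
KKKKBKK
After op 3 paint(3,5,W):
KKKKKKK
KKKKKKK
KKKKKKB
KKKKYWK
KKKKBKK
After op 4 fill(1,4,B) [28 cells changed]:
BBBBBBB
BBBBBBB
BBBBBBB
BBBBYWK
BBBBBKK
After op 5 fill(1,4,K) [30 cells changed]:
KKKKKKK
KKKKKKK
KKKKKKK
KKKKYWK
KKKKKKK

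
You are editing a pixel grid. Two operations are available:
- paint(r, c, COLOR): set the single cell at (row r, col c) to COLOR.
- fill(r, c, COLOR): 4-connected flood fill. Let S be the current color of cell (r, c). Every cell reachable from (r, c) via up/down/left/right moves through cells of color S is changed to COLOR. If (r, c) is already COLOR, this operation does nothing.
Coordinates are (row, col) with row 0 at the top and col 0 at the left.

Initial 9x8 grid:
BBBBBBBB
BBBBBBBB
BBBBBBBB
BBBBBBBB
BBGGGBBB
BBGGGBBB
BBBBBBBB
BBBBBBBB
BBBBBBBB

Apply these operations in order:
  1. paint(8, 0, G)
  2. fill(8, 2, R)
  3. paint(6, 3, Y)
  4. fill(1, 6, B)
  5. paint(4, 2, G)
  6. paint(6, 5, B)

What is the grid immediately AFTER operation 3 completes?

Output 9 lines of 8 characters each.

Answer: RRRRRRRR
RRRRRRRR
RRRRRRRR
RRRRRRRR
RRGGGRRR
RRGGGRRR
RRRYRRRR
RRRRRRRR
GRRRRRRR

Derivation:
After op 1 paint(8,0,G):
BBBBBBBB
BBBBBBBB
BBBBBBBB
BBBBBBBB
BBGGGBBB
BBGGGBBB
BBBBBBBB
BBBBBBBB
GBBBBBBB
After op 2 fill(8,2,R) [65 cells changed]:
RRRRRRRR
RRRRRRRR
RRRRRRRR
RRRRRRRR
RRGGGRRR
RRGGGRRR
RRRRRRRR
RRRRRRRR
GRRRRRRR
After op 3 paint(6,3,Y):
RRRRRRRR
RRRRRRRR
RRRRRRRR
RRRRRRRR
RRGGGRRR
RRGGGRRR
RRRYRRRR
RRRRRRRR
GRRRRRRR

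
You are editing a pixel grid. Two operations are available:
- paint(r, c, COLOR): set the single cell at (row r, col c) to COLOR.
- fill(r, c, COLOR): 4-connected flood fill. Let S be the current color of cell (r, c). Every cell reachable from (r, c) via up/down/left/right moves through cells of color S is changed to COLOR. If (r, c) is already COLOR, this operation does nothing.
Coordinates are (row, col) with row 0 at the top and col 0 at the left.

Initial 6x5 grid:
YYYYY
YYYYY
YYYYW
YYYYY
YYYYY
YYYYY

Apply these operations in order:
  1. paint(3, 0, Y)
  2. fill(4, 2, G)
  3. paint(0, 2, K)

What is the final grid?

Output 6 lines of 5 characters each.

Answer: GGKGG
GGGGG
GGGGW
GGGGG
GGGGG
GGGGG

Derivation:
After op 1 paint(3,0,Y):
YYYYY
YYYYY
YYYYW
YYYYY
YYYYY
YYYYY
After op 2 fill(4,2,G) [29 cells changed]:
GGGGG
GGGGG
GGGGW
GGGGG
GGGGG
GGGGG
After op 3 paint(0,2,K):
GGKGG
GGGGG
GGGGW
GGGGG
GGGGG
GGGGG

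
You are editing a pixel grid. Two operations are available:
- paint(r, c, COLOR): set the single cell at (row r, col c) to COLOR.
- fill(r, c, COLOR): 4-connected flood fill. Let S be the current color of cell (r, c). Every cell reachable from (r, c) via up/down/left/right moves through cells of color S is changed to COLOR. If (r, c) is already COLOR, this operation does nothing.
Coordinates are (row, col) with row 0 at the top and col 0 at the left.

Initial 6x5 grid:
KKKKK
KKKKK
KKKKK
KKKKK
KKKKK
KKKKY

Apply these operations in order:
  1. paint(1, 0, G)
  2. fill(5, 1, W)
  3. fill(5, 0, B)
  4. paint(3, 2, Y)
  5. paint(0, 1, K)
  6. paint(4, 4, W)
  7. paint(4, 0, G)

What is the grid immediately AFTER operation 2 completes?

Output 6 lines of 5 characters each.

After op 1 paint(1,0,G):
KKKKK
GKKKK
KKKKK
KKKKK
KKKKK
KKKKY
After op 2 fill(5,1,W) [28 cells changed]:
WWWWW
GWWWW
WWWWW
WWWWW
WWWWW
WWWWY

Answer: WWWWW
GWWWW
WWWWW
WWWWW
WWWWW
WWWWY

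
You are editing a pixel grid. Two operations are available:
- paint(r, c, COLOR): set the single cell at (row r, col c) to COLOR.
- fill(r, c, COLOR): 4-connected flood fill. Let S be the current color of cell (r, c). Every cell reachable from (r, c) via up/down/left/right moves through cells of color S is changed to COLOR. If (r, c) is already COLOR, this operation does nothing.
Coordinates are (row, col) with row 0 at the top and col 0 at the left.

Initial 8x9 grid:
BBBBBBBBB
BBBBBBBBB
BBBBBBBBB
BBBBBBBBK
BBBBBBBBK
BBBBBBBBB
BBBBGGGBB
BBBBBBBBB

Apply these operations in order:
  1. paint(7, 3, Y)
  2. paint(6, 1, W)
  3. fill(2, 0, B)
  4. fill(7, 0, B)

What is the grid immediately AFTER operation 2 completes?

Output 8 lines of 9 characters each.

After op 1 paint(7,3,Y):
BBBBBBBBB
BBBBBBBBB
BBBBBBBBB
BBBBBBBBK
BBBBBBBBK
BBBBBBBBB
BBBBGGGBB
BBBYBBBBB
After op 2 paint(6,1,W):
BBBBBBBBB
BBBBBBBBB
BBBBBBBBB
BBBBBBBBK
BBBBBBBBK
BBBBBBBBB
BWBBGGGBB
BBBYBBBBB

Answer: BBBBBBBBB
BBBBBBBBB
BBBBBBBBB
BBBBBBBBK
BBBBBBBBK
BBBBBBBBB
BWBBGGGBB
BBBYBBBBB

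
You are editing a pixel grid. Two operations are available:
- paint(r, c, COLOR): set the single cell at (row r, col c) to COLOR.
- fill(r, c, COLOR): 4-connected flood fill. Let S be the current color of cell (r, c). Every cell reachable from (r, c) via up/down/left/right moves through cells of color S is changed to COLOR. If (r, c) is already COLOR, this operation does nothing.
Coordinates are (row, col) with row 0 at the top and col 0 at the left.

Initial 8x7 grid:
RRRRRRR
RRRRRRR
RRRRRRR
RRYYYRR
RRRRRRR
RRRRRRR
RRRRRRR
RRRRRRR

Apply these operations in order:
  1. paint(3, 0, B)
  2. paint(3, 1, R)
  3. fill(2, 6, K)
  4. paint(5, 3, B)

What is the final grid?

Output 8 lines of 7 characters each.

Answer: KKKKKKK
KKKKKKK
KKKKKKK
BKYYYKK
KKKKKKK
KKKBKKK
KKKKKKK
KKKKKKK

Derivation:
After op 1 paint(3,0,B):
RRRRRRR
RRRRRRR
RRRRRRR
BRYYYRR
RRRRRRR
RRRRRRR
RRRRRRR
RRRRRRR
After op 2 paint(3,1,R):
RRRRRRR
RRRRRRR
RRRRRRR
BRYYYRR
RRRRRRR
RRRRRRR
RRRRRRR
RRRRRRR
After op 3 fill(2,6,K) [52 cells changed]:
KKKKKKK
KKKKKKK
KKKKKKK
BKYYYKK
KKKKKKK
KKKKKKK
KKKKKKK
KKKKKKK
After op 4 paint(5,3,B):
KKKKKKK
KKKKKKK
KKKKKKK
BKYYYKK
KKKKKKK
KKKBKKK
KKKKKKK
KKKKKKK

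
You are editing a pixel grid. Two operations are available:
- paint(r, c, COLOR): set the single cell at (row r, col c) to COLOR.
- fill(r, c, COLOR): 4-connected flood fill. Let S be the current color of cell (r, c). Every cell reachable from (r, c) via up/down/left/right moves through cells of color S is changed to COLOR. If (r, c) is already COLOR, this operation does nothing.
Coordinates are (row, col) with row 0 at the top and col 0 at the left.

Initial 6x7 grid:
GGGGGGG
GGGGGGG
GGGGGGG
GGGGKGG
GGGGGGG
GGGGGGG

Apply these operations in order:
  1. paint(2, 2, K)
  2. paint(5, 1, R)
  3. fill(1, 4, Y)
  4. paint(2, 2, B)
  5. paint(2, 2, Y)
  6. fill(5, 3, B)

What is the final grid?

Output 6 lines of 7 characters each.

After op 1 paint(2,2,K):
GGGGGGG
GGGGGGG
GGKGGGG
GGGGKGG
GGGGGGG
GGGGGGG
After op 2 paint(5,1,R):
GGGGGGG
GGGGGGG
GGKGGGG
GGGGKGG
GGGGGGG
GRGGGGG
After op 3 fill(1,4,Y) [39 cells changed]:
YYYYYYY
YYYYYYY
YYKYYYY
YYYYKYY
YYYYYYY
YRYYYYY
After op 4 paint(2,2,B):
YYYYYYY
YYYYYYY
YYBYYYY
YYYYKYY
YYYYYYY
YRYYYYY
After op 5 paint(2,2,Y):
YYYYYYY
YYYYYYY
YYYYYYY
YYYYKYY
YYYYYYY
YRYYYYY
After op 6 fill(5,3,B) [40 cells changed]:
BBBBBBB
BBBBBBB
BBBBBBB
BBBBKBB
BBBBBBB
BRBBBBB

Answer: BBBBBBB
BBBBBBB
BBBBBBB
BBBBKBB
BBBBBBB
BRBBBBB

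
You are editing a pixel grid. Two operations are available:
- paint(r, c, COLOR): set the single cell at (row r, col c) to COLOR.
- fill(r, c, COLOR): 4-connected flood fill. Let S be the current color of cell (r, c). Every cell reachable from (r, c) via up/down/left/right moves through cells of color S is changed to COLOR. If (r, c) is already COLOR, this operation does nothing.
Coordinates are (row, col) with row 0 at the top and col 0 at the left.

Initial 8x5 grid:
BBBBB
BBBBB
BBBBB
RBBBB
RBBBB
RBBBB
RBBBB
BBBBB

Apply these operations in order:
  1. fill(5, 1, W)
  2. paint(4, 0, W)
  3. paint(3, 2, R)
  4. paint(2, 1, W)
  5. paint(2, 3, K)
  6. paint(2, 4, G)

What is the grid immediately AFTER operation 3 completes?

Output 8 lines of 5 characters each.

After op 1 fill(5,1,W) [36 cells changed]:
WWWWW
WWWWW
WWWWW
RWWWW
RWWWW
RWWWW
RWWWW
WWWWW
After op 2 paint(4,0,W):
WWWWW
WWWWW
WWWWW
RWWWW
WWWWW
RWWWW
RWWWW
WWWWW
After op 3 paint(3,2,R):
WWWWW
WWWWW
WWWWW
RWRWW
WWWWW
RWWWW
RWWWW
WWWWW

Answer: WWWWW
WWWWW
WWWWW
RWRWW
WWWWW
RWWWW
RWWWW
WWWWW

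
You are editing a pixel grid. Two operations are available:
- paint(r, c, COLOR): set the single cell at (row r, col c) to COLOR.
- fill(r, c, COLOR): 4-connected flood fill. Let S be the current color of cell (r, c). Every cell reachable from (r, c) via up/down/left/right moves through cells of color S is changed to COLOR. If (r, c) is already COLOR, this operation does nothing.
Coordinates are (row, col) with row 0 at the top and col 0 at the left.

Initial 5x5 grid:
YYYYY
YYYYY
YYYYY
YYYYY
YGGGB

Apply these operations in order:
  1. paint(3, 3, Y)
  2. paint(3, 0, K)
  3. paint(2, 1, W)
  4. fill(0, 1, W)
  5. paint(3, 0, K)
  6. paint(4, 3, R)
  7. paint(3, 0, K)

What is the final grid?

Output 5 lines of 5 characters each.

After op 1 paint(3,3,Y):
YYYYY
YYYYY
YYYYY
YYYYY
YGGGB
After op 2 paint(3,0,K):
YYYYY
YYYYY
YYYYY
KYYYY
YGGGB
After op 3 paint(2,1,W):
YYYYY
YYYYY
YWYYY
KYYYY
YGGGB
After op 4 fill(0,1,W) [18 cells changed]:
WWWWW
WWWWW
WWWWW
KWWWW
YGGGB
After op 5 paint(3,0,K):
WWWWW
WWWWW
WWWWW
KWWWW
YGGGB
After op 6 paint(4,3,R):
WWWWW
WWWWW
WWWWW
KWWWW
YGGRB
After op 7 paint(3,0,K):
WWWWW
WWWWW
WWWWW
KWWWW
YGGRB

Answer: WWWWW
WWWWW
WWWWW
KWWWW
YGGRB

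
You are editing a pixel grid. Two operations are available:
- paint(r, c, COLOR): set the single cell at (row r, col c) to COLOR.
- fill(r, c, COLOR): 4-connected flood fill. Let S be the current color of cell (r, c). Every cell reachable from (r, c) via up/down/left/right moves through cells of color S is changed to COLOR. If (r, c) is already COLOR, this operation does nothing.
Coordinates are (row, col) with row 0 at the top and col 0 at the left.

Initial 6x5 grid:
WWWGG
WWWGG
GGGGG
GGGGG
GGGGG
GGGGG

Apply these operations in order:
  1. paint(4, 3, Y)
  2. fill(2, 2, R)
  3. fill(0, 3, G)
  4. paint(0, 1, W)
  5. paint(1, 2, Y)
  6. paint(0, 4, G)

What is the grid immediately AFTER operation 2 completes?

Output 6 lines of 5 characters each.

After op 1 paint(4,3,Y):
WWWGG
WWWGG
GGGGG
GGGGG
GGGYG
GGGGG
After op 2 fill(2,2,R) [23 cells changed]:
WWWRR
WWWRR
RRRRR
RRRRR
RRRYR
RRRRR

Answer: WWWRR
WWWRR
RRRRR
RRRRR
RRRYR
RRRRR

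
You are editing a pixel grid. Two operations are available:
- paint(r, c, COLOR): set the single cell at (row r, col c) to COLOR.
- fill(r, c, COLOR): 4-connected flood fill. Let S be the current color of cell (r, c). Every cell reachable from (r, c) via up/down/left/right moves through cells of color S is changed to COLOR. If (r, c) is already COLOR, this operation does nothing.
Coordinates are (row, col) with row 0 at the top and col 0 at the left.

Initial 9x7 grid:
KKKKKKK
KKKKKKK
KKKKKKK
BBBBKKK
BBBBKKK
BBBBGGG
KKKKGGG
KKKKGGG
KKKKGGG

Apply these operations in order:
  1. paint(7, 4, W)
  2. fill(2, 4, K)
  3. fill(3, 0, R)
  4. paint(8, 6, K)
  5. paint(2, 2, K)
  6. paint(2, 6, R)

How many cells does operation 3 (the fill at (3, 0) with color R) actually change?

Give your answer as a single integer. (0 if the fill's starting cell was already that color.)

After op 1 paint(7,4,W):
KKKKKKK
KKKKKKK
KKKKKKK
BBBBKKK
BBBBKKK
BBBBGGG
KKKKGGG
KKKKWGG
KKKKGGG
After op 2 fill(2,4,K) [0 cells changed]:
KKKKKKK
KKKKKKK
KKKKKKK
BBBBKKK
BBBBKKK
BBBBGGG
KKKKGGG
KKKKWGG
KKKKGGG
After op 3 fill(3,0,R) [12 cells changed]:
KKKKKKK
KKKKKKK
KKKKKKK
RRRRKKK
RRRRKKK
RRRRGGG
KKKKGGG
KKKKWGG
KKKKGGG

Answer: 12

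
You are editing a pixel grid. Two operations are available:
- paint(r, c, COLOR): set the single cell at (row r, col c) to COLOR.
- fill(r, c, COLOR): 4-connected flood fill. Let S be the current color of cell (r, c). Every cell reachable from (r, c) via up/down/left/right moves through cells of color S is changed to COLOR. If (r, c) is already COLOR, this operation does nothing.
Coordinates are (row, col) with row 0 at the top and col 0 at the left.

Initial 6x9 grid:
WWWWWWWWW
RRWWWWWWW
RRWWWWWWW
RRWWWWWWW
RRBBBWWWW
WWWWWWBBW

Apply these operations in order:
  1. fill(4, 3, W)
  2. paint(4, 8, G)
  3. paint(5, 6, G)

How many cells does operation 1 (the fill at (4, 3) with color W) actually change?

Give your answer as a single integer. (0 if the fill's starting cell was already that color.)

After op 1 fill(4,3,W) [3 cells changed]:
WWWWWWWWW
RRWWWWWWW
RRWWWWWWW
RRWWWWWWW
RRWWWWWWW
WWWWWWBBW

Answer: 3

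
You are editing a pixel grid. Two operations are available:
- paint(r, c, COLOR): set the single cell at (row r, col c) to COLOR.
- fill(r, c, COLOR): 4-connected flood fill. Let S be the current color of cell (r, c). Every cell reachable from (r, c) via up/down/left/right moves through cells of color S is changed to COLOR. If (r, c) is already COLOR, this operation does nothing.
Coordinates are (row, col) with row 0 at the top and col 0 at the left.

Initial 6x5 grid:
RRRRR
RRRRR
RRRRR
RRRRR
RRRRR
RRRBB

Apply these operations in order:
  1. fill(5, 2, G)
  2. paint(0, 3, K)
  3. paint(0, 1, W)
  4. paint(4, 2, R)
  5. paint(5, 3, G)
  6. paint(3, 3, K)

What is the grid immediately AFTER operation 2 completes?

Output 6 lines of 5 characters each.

Answer: GGGKG
GGGGG
GGGGG
GGGGG
GGGGG
GGGBB

Derivation:
After op 1 fill(5,2,G) [28 cells changed]:
GGGGG
GGGGG
GGGGG
GGGGG
GGGGG
GGGBB
After op 2 paint(0,3,K):
GGGKG
GGGGG
GGGGG
GGGGG
GGGGG
GGGBB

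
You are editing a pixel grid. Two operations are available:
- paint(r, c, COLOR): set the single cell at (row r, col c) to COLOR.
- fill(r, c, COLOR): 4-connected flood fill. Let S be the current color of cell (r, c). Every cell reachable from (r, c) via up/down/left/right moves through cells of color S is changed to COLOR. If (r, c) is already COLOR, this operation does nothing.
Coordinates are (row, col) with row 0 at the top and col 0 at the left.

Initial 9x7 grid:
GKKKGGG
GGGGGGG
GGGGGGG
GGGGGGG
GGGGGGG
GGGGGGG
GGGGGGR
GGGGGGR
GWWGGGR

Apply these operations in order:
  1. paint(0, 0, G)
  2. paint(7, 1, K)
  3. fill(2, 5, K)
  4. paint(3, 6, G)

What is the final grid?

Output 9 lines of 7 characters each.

After op 1 paint(0,0,G):
GKKKGGG
GGGGGGG
GGGGGGG
GGGGGGG
GGGGGGG
GGGGGGG
GGGGGGR
GGGGGGR
GWWGGGR
After op 2 paint(7,1,K):
GKKKGGG
GGGGGGG
GGGGGGG
GGGGGGG
GGGGGGG
GGGGGGG
GGGGGGR
GKGGGGR
GWWGGGR
After op 3 fill(2,5,K) [54 cells changed]:
KKKKKKK
KKKKKKK
KKKKKKK
KKKKKKK
KKKKKKK
KKKKKKK
KKKKKKR
KKKKKKR
KWWKKKR
After op 4 paint(3,6,G):
KKKKKKK
KKKKKKK
KKKKKKK
KKKKKKG
KKKKKKK
KKKKKKK
KKKKKKR
KKKKKKR
KWWKKKR

Answer: KKKKKKK
KKKKKKK
KKKKKKK
KKKKKKG
KKKKKKK
KKKKKKK
KKKKKKR
KKKKKKR
KWWKKKR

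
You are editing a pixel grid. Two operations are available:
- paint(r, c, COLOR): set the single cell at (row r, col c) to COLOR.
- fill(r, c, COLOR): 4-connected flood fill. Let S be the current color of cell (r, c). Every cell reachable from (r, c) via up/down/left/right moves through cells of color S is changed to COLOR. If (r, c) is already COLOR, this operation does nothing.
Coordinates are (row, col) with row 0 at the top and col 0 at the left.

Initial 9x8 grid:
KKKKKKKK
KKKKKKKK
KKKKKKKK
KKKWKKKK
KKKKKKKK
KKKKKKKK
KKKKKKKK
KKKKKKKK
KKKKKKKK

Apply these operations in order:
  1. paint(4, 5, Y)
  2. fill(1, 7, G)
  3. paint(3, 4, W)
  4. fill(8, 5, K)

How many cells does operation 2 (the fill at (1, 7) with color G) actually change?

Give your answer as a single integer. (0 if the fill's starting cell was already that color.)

After op 1 paint(4,5,Y):
KKKKKKKK
KKKKKKKK
KKKKKKKK
KKKWKKKK
KKKKKYKK
KKKKKKKK
KKKKKKKK
KKKKKKKK
KKKKKKKK
After op 2 fill(1,7,G) [70 cells changed]:
GGGGGGGG
GGGGGGGG
GGGGGGGG
GGGWGGGG
GGGGGYGG
GGGGGGGG
GGGGGGGG
GGGGGGGG
GGGGGGGG

Answer: 70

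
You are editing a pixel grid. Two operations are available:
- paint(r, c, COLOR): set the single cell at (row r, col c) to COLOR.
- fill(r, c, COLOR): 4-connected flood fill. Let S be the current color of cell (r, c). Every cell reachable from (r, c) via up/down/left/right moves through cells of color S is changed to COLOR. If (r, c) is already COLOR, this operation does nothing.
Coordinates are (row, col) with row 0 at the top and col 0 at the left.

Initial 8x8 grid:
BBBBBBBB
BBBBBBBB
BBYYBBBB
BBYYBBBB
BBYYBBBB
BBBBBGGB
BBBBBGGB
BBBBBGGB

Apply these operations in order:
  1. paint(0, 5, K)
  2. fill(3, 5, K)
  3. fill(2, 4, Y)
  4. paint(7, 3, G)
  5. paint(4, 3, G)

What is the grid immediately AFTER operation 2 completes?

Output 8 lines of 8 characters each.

Answer: KKKKKKKK
KKKKKKKK
KKYYKKKK
KKYYKKKK
KKYYKKKK
KKKKKGGK
KKKKKGGK
KKKKKGGK

Derivation:
After op 1 paint(0,5,K):
BBBBBKBB
BBBBBBBB
BBYYBBBB
BBYYBBBB
BBYYBBBB
BBBBBGGB
BBBBBGGB
BBBBBGGB
After op 2 fill(3,5,K) [51 cells changed]:
KKKKKKKK
KKKKKKKK
KKYYKKKK
KKYYKKKK
KKYYKKKK
KKKKKGGK
KKKKKGGK
KKKKKGGK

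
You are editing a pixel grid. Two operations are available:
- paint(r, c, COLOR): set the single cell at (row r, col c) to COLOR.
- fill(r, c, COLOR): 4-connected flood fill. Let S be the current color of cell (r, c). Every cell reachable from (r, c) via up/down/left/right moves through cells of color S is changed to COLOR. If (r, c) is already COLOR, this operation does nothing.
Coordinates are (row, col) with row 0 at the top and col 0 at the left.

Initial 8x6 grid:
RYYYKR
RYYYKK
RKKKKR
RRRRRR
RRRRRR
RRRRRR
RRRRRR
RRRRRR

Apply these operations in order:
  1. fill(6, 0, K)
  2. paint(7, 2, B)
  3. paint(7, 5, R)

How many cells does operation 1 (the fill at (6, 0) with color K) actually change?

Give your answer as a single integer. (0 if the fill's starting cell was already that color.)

Answer: 34

Derivation:
After op 1 fill(6,0,K) [34 cells changed]:
KYYYKR
KYYYKK
KKKKKK
KKKKKK
KKKKKK
KKKKKK
KKKKKK
KKKKKK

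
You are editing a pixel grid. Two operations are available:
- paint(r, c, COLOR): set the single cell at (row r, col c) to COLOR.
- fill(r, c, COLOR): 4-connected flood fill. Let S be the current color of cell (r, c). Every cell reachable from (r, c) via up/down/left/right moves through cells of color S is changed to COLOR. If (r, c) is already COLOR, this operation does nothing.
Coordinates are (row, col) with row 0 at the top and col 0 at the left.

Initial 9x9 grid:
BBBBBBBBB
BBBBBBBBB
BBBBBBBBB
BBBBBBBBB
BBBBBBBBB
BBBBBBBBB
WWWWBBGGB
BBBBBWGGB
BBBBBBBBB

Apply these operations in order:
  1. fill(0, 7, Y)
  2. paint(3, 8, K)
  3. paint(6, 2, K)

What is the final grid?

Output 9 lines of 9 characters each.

After op 1 fill(0,7,Y) [72 cells changed]:
YYYYYYYYY
YYYYYYYYY
YYYYYYYYY
YYYYYYYYY
YYYYYYYYY
YYYYYYYYY
WWWWYYGGY
YYYYYWGGY
YYYYYYYYY
After op 2 paint(3,8,K):
YYYYYYYYY
YYYYYYYYY
YYYYYYYYY
YYYYYYYYK
YYYYYYYYY
YYYYYYYYY
WWWWYYGGY
YYYYYWGGY
YYYYYYYYY
After op 3 paint(6,2,K):
YYYYYYYYY
YYYYYYYYY
YYYYYYYYY
YYYYYYYYK
YYYYYYYYY
YYYYYYYYY
WWKWYYGGY
YYYYYWGGY
YYYYYYYYY

Answer: YYYYYYYYY
YYYYYYYYY
YYYYYYYYY
YYYYYYYYK
YYYYYYYYY
YYYYYYYYY
WWKWYYGGY
YYYYYWGGY
YYYYYYYYY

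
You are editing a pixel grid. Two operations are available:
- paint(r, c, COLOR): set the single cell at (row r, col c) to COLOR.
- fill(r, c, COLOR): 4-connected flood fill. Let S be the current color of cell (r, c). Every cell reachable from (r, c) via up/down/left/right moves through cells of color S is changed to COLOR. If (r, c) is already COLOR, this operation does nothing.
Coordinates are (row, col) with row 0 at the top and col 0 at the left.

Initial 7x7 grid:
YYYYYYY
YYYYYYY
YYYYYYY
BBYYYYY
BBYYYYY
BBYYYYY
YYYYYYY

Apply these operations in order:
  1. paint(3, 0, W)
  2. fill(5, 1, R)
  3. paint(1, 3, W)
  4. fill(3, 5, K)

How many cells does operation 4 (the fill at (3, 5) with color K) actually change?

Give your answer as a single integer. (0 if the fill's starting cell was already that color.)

Answer: 42

Derivation:
After op 1 paint(3,0,W):
YYYYYYY
YYYYYYY
YYYYYYY
WBYYYYY
BBYYYYY
BBYYYYY
YYYYYYY
After op 2 fill(5,1,R) [5 cells changed]:
YYYYYYY
YYYYYYY
YYYYYYY
WRYYYYY
RRYYYYY
RRYYYYY
YYYYYYY
After op 3 paint(1,3,W):
YYYYYYY
YYYWYYY
YYYYYYY
WRYYYYY
RRYYYYY
RRYYYYY
YYYYYYY
After op 4 fill(3,5,K) [42 cells changed]:
KKKKKKK
KKKWKKK
KKKKKKK
WRKKKKK
RRKKKKK
RRKKKKK
KKKKKKK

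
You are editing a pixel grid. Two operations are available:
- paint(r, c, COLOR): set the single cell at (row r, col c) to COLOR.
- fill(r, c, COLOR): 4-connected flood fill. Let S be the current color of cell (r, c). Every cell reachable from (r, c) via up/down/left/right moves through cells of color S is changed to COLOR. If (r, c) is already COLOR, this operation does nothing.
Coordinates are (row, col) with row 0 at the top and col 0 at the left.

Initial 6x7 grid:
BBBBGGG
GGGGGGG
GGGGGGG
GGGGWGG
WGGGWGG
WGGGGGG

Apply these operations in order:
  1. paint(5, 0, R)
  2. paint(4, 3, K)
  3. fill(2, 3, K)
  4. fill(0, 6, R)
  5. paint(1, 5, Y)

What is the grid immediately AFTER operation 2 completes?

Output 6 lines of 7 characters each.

After op 1 paint(5,0,R):
BBBBGGG
GGGGGGG
GGGGGGG
GGGGWGG
WGGGWGG
RGGGGGG
After op 2 paint(4,3,K):
BBBBGGG
GGGGGGG
GGGGGGG
GGGGWGG
WGGKWGG
RGGGGGG

Answer: BBBBGGG
GGGGGGG
GGGGGGG
GGGGWGG
WGGKWGG
RGGGGGG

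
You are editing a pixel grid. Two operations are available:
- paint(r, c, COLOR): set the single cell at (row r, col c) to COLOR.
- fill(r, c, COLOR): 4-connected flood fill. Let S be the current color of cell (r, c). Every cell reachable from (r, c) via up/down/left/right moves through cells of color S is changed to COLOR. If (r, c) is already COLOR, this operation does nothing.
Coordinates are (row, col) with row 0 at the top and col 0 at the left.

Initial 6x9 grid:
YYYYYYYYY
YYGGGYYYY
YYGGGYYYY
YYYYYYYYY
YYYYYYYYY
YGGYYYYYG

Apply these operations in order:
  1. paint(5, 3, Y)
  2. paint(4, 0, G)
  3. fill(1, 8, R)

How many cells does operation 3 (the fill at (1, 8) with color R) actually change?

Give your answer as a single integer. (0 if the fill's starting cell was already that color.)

Answer: 43

Derivation:
After op 1 paint(5,3,Y):
YYYYYYYYY
YYGGGYYYY
YYGGGYYYY
YYYYYYYYY
YYYYYYYYY
YGGYYYYYG
After op 2 paint(4,0,G):
YYYYYYYYY
YYGGGYYYY
YYGGGYYYY
YYYYYYYYY
GYYYYYYYY
YGGYYYYYG
After op 3 fill(1,8,R) [43 cells changed]:
RRRRRRRRR
RRGGGRRRR
RRGGGRRRR
RRRRRRRRR
GRRRRRRRR
YGGRRRRRG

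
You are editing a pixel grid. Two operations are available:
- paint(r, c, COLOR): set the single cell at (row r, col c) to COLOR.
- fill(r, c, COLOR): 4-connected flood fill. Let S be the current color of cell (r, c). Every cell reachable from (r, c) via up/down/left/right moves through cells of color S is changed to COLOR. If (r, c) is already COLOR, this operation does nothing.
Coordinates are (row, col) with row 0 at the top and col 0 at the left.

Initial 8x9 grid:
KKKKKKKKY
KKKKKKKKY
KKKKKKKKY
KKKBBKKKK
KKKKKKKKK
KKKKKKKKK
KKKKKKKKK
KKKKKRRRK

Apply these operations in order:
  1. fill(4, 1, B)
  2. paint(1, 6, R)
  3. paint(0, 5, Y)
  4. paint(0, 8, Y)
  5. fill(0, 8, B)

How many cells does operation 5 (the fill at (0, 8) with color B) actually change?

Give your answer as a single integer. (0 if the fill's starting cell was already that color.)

After op 1 fill(4,1,B) [64 cells changed]:
BBBBBBBBY
BBBBBBBBY
BBBBBBBBY
BBBBBBBBB
BBBBBBBBB
BBBBBBBBB
BBBBBBBBB
BBBBBRRRB
After op 2 paint(1,6,R):
BBBBBBBBY
BBBBBBRBY
BBBBBBBBY
BBBBBBBBB
BBBBBBBBB
BBBBBBBBB
BBBBBBBBB
BBBBBRRRB
After op 3 paint(0,5,Y):
BBBBBYBBY
BBBBBBRBY
BBBBBBBBY
BBBBBBBBB
BBBBBBBBB
BBBBBBBBB
BBBBBBBBB
BBBBBRRRB
After op 4 paint(0,8,Y):
BBBBBYBBY
BBBBBBRBY
BBBBBBBBY
BBBBBBBBB
BBBBBBBBB
BBBBBBBBB
BBBBBBBBB
BBBBBRRRB
After op 5 fill(0,8,B) [3 cells changed]:
BBBBBYBBB
BBBBBBRBB
BBBBBBBBB
BBBBBBBBB
BBBBBBBBB
BBBBBBBBB
BBBBBBBBB
BBBBBRRRB

Answer: 3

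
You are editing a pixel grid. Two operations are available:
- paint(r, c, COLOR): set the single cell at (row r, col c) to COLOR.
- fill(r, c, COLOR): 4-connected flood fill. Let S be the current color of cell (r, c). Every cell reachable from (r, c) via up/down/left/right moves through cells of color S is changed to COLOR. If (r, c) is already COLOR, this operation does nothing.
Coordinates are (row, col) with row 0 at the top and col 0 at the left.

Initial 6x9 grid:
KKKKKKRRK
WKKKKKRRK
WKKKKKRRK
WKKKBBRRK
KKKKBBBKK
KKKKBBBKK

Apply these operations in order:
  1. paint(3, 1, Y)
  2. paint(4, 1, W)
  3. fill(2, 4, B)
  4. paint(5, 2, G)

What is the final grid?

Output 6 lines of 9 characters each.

After op 1 paint(3,1,Y):
KKKKKKRRK
WKKKKKRRK
WKKKKKRRK
WYKKBBRRK
KKKKBBBKK
KKKKBBBKK
After op 2 paint(4,1,W):
KKKKKKRRK
WKKKKKRRK
WKKKKKRRK
WYKKBBRRK
KWKKBBBKK
KKKKBBBKK
After op 3 fill(2,4,B) [25 cells changed]:
BBBBBBRRK
WBBBBBRRK
WBBBBBRRK
WYBBBBRRK
BWBBBBBKK
BBBBBBBKK
After op 4 paint(5,2,G):
BBBBBBRRK
WBBBBBRRK
WBBBBBRRK
WYBBBBRRK
BWBBBBBKK
BBGBBBBKK

Answer: BBBBBBRRK
WBBBBBRRK
WBBBBBRRK
WYBBBBRRK
BWBBBBBKK
BBGBBBBKK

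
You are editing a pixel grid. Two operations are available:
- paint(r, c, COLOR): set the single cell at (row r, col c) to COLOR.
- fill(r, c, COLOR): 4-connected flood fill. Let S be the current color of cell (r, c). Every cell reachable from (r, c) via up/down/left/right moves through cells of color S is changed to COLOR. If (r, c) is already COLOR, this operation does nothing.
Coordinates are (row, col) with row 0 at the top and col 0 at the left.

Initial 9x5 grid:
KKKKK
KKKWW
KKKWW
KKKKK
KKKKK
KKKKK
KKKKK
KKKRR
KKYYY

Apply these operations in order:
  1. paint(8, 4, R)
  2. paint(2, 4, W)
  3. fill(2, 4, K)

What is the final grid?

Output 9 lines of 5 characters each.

Answer: KKKKK
KKKKK
KKKKK
KKKKK
KKKKK
KKKKK
KKKKK
KKKRR
KKYYR

Derivation:
After op 1 paint(8,4,R):
KKKKK
KKKWW
KKKWW
KKKKK
KKKKK
KKKKK
KKKKK
KKKRR
KKYYR
After op 2 paint(2,4,W):
KKKKK
KKKWW
KKKWW
KKKKK
KKKKK
KKKKK
KKKKK
KKKRR
KKYYR
After op 3 fill(2,4,K) [4 cells changed]:
KKKKK
KKKKK
KKKKK
KKKKK
KKKKK
KKKKK
KKKKK
KKKRR
KKYYR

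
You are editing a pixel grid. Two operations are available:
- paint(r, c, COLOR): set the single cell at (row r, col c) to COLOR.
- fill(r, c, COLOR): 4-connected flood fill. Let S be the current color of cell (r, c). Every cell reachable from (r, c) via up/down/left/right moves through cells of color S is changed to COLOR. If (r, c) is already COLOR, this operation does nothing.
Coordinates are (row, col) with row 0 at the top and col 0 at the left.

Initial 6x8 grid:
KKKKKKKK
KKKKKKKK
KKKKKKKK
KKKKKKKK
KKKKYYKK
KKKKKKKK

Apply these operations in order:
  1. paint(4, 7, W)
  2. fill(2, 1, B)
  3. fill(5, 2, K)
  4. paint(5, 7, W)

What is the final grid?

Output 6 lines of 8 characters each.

Answer: KKKKKKKK
KKKKKKKK
KKKKKKKK
KKKKKKKK
KKKKYYKW
KKKKKKKW

Derivation:
After op 1 paint(4,7,W):
KKKKKKKK
KKKKKKKK
KKKKKKKK
KKKKKKKK
KKKKYYKW
KKKKKKKK
After op 2 fill(2,1,B) [45 cells changed]:
BBBBBBBB
BBBBBBBB
BBBBBBBB
BBBBBBBB
BBBBYYBW
BBBBBBBB
After op 3 fill(5,2,K) [45 cells changed]:
KKKKKKKK
KKKKKKKK
KKKKKKKK
KKKKKKKK
KKKKYYKW
KKKKKKKK
After op 4 paint(5,7,W):
KKKKKKKK
KKKKKKKK
KKKKKKKK
KKKKKKKK
KKKKYYKW
KKKKKKKW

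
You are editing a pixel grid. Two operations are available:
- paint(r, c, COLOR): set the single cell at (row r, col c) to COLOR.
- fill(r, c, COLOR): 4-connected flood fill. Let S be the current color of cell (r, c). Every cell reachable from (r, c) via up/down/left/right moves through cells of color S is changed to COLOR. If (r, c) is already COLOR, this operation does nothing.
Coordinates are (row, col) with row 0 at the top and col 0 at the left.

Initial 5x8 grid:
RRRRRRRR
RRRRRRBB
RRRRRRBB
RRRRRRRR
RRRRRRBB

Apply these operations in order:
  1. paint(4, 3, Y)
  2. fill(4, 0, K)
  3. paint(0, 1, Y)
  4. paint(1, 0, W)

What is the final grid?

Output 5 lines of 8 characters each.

After op 1 paint(4,3,Y):
RRRRRRRR
RRRRRRBB
RRRRRRBB
RRRRRRRR
RRRYRRBB
After op 2 fill(4,0,K) [33 cells changed]:
KKKKKKKK
KKKKKKBB
KKKKKKBB
KKKKKKKK
KKKYKKBB
After op 3 paint(0,1,Y):
KYKKKKKK
KKKKKKBB
KKKKKKBB
KKKKKKKK
KKKYKKBB
After op 4 paint(1,0,W):
KYKKKKKK
WKKKKKBB
KKKKKKBB
KKKKKKKK
KKKYKKBB

Answer: KYKKKKKK
WKKKKKBB
KKKKKKBB
KKKKKKKK
KKKYKKBB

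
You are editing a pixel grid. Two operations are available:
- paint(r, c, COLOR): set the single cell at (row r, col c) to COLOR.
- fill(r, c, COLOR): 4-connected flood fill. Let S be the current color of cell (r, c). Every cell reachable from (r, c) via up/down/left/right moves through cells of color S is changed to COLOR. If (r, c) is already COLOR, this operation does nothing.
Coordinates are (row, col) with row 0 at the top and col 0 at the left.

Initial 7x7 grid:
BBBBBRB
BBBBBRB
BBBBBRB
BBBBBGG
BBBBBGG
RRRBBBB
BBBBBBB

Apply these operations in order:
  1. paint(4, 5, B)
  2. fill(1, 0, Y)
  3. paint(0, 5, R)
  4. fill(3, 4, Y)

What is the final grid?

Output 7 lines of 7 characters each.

Answer: YYYYYRB
YYYYYRB
YYYYYRB
YYYYYGG
YYYYYYG
RRRYYYY
YYYYYYY

Derivation:
After op 1 paint(4,5,B):
BBBBBRB
BBBBBRB
BBBBBRB
BBBBBGG
BBBBBBG
RRRBBBB
BBBBBBB
After op 2 fill(1,0,Y) [37 cells changed]:
YYYYYRB
YYYYYRB
YYYYYRB
YYYYYGG
YYYYYYG
RRRYYYY
YYYYYYY
After op 3 paint(0,5,R):
YYYYYRB
YYYYYRB
YYYYYRB
YYYYYGG
YYYYYYG
RRRYYYY
YYYYYYY
After op 4 fill(3,4,Y) [0 cells changed]:
YYYYYRB
YYYYYRB
YYYYYRB
YYYYYGG
YYYYYYG
RRRYYYY
YYYYYYY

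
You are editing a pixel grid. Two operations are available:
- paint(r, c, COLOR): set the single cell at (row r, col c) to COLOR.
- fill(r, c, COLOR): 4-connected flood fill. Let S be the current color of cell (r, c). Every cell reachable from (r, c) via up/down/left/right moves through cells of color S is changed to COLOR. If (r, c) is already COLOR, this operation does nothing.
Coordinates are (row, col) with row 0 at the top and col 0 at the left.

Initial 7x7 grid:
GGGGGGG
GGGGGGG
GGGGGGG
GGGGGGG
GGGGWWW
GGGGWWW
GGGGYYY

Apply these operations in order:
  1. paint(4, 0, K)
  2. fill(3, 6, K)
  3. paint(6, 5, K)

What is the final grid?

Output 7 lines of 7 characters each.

After op 1 paint(4,0,K):
GGGGGGG
GGGGGGG
GGGGGGG
GGGGGGG
KGGGWWW
GGGGWWW
GGGGYYY
After op 2 fill(3,6,K) [39 cells changed]:
KKKKKKK
KKKKKKK
KKKKKKK
KKKKKKK
KKKKWWW
KKKKWWW
KKKKYYY
After op 3 paint(6,5,K):
KKKKKKK
KKKKKKK
KKKKKKK
KKKKKKK
KKKKWWW
KKKKWWW
KKKKYKY

Answer: KKKKKKK
KKKKKKK
KKKKKKK
KKKKKKK
KKKKWWW
KKKKWWW
KKKKYKY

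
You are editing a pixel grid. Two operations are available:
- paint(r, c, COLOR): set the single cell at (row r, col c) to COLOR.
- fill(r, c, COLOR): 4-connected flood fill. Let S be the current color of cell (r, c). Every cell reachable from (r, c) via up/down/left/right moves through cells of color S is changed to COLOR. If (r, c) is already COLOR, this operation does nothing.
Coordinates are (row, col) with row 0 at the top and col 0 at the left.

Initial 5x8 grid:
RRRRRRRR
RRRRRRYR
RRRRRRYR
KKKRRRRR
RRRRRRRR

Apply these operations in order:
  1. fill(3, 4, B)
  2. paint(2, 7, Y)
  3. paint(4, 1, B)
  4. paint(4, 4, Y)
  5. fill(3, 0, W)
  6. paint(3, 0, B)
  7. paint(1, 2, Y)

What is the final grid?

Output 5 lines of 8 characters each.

After op 1 fill(3,4,B) [35 cells changed]:
BBBBBBBB
BBBBBBYB
BBBBBBYB
KKKBBBBB
BBBBBBBB
After op 2 paint(2,7,Y):
BBBBBBBB
BBBBBBYB
BBBBBBYY
KKKBBBBB
BBBBBBBB
After op 3 paint(4,1,B):
BBBBBBBB
BBBBBBYB
BBBBBBYY
KKKBBBBB
BBBBBBBB
After op 4 paint(4,4,Y):
BBBBBBBB
BBBBBBYB
BBBBBBYY
KKKBBBBB
BBBBYBBB
After op 5 fill(3,0,W) [3 cells changed]:
BBBBBBBB
BBBBBBYB
BBBBBBYY
WWWBBBBB
BBBBYBBB
After op 6 paint(3,0,B):
BBBBBBBB
BBBBBBYB
BBBBBBYY
BWWBBBBB
BBBBYBBB
After op 7 paint(1,2,Y):
BBBBBBBB
BBYBBBYB
BBBBBBYY
BWWBBBBB
BBBBYBBB

Answer: BBBBBBBB
BBYBBBYB
BBBBBBYY
BWWBBBBB
BBBBYBBB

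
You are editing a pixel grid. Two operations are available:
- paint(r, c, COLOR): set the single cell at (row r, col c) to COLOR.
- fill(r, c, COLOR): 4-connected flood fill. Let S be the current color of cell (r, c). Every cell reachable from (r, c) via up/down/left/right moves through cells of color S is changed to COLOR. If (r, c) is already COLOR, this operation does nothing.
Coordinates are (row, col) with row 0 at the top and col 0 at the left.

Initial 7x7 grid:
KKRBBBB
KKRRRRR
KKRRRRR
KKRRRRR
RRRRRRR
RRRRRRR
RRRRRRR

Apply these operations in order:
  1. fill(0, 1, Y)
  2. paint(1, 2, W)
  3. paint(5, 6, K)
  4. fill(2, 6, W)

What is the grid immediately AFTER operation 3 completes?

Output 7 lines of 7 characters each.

Answer: YYRBBBB
YYWRRRR
YYRRRRR
YYRRRRR
RRRRRRR
RRRRRRK
RRRRRRR

Derivation:
After op 1 fill(0,1,Y) [8 cells changed]:
YYRBBBB
YYRRRRR
YYRRRRR
YYRRRRR
RRRRRRR
RRRRRRR
RRRRRRR
After op 2 paint(1,2,W):
YYRBBBB
YYWRRRR
YYRRRRR
YYRRRRR
RRRRRRR
RRRRRRR
RRRRRRR
After op 3 paint(5,6,K):
YYRBBBB
YYWRRRR
YYRRRRR
YYRRRRR
RRRRRRR
RRRRRRK
RRRRRRR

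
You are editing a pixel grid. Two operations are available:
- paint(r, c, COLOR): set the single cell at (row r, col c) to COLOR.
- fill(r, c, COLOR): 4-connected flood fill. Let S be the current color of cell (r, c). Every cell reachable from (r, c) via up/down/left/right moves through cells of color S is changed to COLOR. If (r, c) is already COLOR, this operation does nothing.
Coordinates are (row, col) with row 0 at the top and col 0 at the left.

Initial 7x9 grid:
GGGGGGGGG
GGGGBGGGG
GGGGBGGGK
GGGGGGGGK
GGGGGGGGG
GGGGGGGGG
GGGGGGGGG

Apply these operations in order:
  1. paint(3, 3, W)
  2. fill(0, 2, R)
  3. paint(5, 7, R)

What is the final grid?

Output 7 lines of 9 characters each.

Answer: RRRRRRRRR
RRRRBRRRR
RRRRBRRRK
RRRWRRRRK
RRRRRRRRR
RRRRRRRRR
RRRRRRRRR

Derivation:
After op 1 paint(3,3,W):
GGGGGGGGG
GGGGBGGGG
GGGGBGGGK
GGGWGGGGK
GGGGGGGGG
GGGGGGGGG
GGGGGGGGG
After op 2 fill(0,2,R) [58 cells changed]:
RRRRRRRRR
RRRRBRRRR
RRRRBRRRK
RRRWRRRRK
RRRRRRRRR
RRRRRRRRR
RRRRRRRRR
After op 3 paint(5,7,R):
RRRRRRRRR
RRRRBRRRR
RRRRBRRRK
RRRWRRRRK
RRRRRRRRR
RRRRRRRRR
RRRRRRRRR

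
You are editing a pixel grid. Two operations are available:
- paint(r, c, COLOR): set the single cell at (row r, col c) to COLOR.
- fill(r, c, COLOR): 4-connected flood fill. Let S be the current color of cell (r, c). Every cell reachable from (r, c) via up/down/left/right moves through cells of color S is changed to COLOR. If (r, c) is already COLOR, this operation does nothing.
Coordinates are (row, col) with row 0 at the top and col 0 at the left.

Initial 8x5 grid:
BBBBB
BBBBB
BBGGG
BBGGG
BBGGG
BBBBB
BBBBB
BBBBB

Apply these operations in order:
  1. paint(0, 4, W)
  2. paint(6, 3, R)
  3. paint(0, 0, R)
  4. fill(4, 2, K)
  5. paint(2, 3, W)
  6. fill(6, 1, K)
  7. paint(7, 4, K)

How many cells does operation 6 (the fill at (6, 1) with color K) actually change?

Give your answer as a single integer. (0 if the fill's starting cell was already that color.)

After op 1 paint(0,4,W):
BBBBW
BBBBB
BBGGG
BBGGG
BBGGG
BBBBB
BBBBB
BBBBB
After op 2 paint(6,3,R):
BBBBW
BBBBB
BBGGG
BBGGG
BBGGG
BBBBB
BBBRB
BBBBB
After op 3 paint(0,0,R):
RBBBW
BBBBB
BBGGG
BBGGG
BBGGG
BBBBB
BBBRB
BBBBB
After op 4 fill(4,2,K) [9 cells changed]:
RBBBW
BBBBB
BBKKK
BBKKK
BBKKK
BBBBB
BBBRB
BBBBB
After op 5 paint(2,3,W):
RBBBW
BBBBB
BBKWK
BBKKK
BBKKK
BBBBB
BBBRB
BBBBB
After op 6 fill(6,1,K) [28 cells changed]:
RKKKW
KKKKK
KKKWK
KKKKK
KKKKK
KKKKK
KKKRK
KKKKK

Answer: 28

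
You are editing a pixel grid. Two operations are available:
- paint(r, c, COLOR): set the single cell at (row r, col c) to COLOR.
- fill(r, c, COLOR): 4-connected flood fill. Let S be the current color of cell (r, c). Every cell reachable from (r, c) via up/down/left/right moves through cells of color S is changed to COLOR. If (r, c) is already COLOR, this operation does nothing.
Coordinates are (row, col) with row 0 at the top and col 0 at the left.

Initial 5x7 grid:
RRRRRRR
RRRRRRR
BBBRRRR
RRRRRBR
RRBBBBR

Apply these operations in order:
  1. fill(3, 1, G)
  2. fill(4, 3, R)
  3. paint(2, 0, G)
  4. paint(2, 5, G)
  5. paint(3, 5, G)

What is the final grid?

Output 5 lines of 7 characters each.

Answer: GGGGGGG
GGGGGGG
GBBGGGG
GGGGGGG
GGRRRRG

Derivation:
After op 1 fill(3,1,G) [27 cells changed]:
GGGGGGG
GGGGGGG
BBBGGGG
GGGGGBG
GGBBBBG
After op 2 fill(4,3,R) [5 cells changed]:
GGGGGGG
GGGGGGG
BBBGGGG
GGGGGRG
GGRRRRG
After op 3 paint(2,0,G):
GGGGGGG
GGGGGGG
GBBGGGG
GGGGGRG
GGRRRRG
After op 4 paint(2,5,G):
GGGGGGG
GGGGGGG
GBBGGGG
GGGGGRG
GGRRRRG
After op 5 paint(3,5,G):
GGGGGGG
GGGGGGG
GBBGGGG
GGGGGGG
GGRRRRG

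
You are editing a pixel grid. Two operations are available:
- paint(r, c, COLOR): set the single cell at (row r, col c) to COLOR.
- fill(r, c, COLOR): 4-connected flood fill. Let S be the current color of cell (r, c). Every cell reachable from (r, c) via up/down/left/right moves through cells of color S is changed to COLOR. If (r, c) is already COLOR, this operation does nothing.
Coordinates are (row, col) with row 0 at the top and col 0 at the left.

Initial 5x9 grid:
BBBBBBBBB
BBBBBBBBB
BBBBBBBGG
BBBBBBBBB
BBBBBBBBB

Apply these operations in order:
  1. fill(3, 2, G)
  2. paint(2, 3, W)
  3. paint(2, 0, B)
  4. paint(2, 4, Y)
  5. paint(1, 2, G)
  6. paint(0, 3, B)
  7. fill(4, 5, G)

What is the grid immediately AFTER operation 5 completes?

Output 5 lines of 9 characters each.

Answer: GGGGGGGGG
GGGGGGGGG
BGGWYGGGG
GGGGGGGGG
GGGGGGGGG

Derivation:
After op 1 fill(3,2,G) [43 cells changed]:
GGGGGGGGG
GGGGGGGGG
GGGGGGGGG
GGGGGGGGG
GGGGGGGGG
After op 2 paint(2,3,W):
GGGGGGGGG
GGGGGGGGG
GGGWGGGGG
GGGGGGGGG
GGGGGGGGG
After op 3 paint(2,0,B):
GGGGGGGGG
GGGGGGGGG
BGGWGGGGG
GGGGGGGGG
GGGGGGGGG
After op 4 paint(2,4,Y):
GGGGGGGGG
GGGGGGGGG
BGGWYGGGG
GGGGGGGGG
GGGGGGGGG
After op 5 paint(1,2,G):
GGGGGGGGG
GGGGGGGGG
BGGWYGGGG
GGGGGGGGG
GGGGGGGGG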